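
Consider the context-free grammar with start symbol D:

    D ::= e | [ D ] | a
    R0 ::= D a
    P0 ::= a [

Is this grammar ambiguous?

Unambiguous

Only D is reachable from D; ignoring the rest: L(D) is { openⁿ atom closeⁿ : n ≥ 0 }. The bracket depth fixes n, and the derivation is forced at every step.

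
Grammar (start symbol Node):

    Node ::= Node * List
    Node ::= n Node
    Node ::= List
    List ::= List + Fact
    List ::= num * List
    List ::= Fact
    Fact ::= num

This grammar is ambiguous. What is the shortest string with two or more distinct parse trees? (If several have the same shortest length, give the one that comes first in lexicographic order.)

length 1: no string has ≥2 trees
length 2: no string has ≥2 trees
length 3: num * num has 2 parse trees

Two derivations of num * num:
  Node ⇒ Node * List ⇒ List * List ⇒ Fact * List ⇒ num * List ⇒ num * Fact ⇒ num * num
  Node ⇒ List ⇒ num * List ⇒ num * Fact ⇒ num * num

num * num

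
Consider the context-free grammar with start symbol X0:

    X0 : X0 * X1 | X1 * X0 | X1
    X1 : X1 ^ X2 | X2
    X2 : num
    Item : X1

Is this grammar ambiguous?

Witness: num * num

Derivation 1: X0 ⇒ X0 * X1 ⇒ X1 * X1 ⇒ X2 * X1 ⇒ num * X1 ⇒ num * X2 ⇒ num * num
Derivation 2: X0 ⇒ X1 * X0 ⇒ X2 * X0 ⇒ num * X0 ⇒ num * X1 ⇒ num * X2 ⇒ num * num

Two distinct leftmost derivations for the same string.

Ambiguous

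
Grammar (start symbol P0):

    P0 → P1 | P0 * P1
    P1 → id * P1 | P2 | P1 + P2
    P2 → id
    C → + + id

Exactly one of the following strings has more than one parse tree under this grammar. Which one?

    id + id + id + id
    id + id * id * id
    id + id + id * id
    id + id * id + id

id + id + id + id: 1 tree
id + id * id * id: 2 trees
id + id + id * id: 1 tree
id + id * id + id: 1 tree

id + id * id * id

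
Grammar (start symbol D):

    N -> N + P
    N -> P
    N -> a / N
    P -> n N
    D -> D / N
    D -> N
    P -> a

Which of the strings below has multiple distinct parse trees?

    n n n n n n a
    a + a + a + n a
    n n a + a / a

n n n n n n a: 1 tree
a + a + a + n a: 1 tree
n n a + a / a: 3 trees

n n a + a / a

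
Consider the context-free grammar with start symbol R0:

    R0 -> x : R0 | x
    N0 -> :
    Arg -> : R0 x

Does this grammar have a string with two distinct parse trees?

Unambiguous

(N0, Arg are unreachable from R0, so their rules don't affect L(R0).) Right-recursive list with a separator: after each atom, whether the separator follows determines the rule. One parse per string.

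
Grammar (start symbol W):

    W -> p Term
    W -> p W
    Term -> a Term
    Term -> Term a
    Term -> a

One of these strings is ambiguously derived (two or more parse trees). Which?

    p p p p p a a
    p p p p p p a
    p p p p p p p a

p p p p p a a: 2 trees
p p p p p p a: 1 tree
p p p p p p p a: 1 tree

p p p p p a a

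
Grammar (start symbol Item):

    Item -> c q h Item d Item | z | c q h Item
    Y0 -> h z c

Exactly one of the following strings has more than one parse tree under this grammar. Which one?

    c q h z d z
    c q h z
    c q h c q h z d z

c q h z d z: 1 tree
c q h z: 1 tree
c q h c q h z d z: 2 trees

c q h c q h z d z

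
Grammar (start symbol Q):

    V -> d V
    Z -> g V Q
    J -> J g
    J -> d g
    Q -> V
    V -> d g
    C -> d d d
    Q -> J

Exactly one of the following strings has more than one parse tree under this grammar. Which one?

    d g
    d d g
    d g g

d g

d g: 2 trees
d d g: 1 tree
d g g: 1 tree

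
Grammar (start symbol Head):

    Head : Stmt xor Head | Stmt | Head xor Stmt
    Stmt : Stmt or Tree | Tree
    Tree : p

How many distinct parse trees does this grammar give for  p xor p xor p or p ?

Parse trees for p xor p xor p or p:
  [Head [Stmt [Tree p]] xor [Head [Stmt [Tree p]] xor [Head [Stmt [Stmt [Tree p]] or [Tree p]]]]]
  [Head [Stmt [Tree p]] xor [Head [Head [Stmt [Tree p]]] xor [Stmt [Stmt [Tree p]] or [Tree p]]]]
  [Head [Head [Stmt [Tree p]] xor [Head [Stmt [Tree p]]]] xor [Stmt [Stmt [Tree p]] or [Tree p]]]
  [Head [Head [Head [Stmt [Tree p]]] xor [Stmt [Tree p]]] xor [Stmt [Stmt [Tree p]] or [Tree p]]]

4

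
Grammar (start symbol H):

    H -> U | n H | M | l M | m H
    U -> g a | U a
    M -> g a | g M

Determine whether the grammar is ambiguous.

Witness: g a

Derivation 1: H ⇒ U ⇒ g a
Derivation 2: H ⇒ M ⇒ g a

Two distinct leftmost derivations for the same string.

Ambiguous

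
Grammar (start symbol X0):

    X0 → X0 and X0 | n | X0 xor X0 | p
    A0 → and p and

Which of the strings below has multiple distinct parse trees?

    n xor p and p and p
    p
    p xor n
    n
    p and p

n xor p and p and p

n xor p and p and p: 5 trees
p: 1 tree
p xor n: 1 tree
n: 1 tree
p and p: 1 tree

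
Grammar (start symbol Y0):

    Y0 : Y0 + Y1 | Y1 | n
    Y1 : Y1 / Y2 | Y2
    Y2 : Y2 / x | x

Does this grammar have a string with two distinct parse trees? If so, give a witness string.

Ambiguous

Witness: x / x

Derivation 1: Y0 ⇒ Y1 ⇒ Y1 / Y2 ⇒ Y2 / Y2 ⇒ x / Y2 ⇒ x / x
Derivation 2: Y0 ⇒ Y1 ⇒ Y2 ⇒ Y2 / x ⇒ x / x

Two distinct leftmost derivations for the same string.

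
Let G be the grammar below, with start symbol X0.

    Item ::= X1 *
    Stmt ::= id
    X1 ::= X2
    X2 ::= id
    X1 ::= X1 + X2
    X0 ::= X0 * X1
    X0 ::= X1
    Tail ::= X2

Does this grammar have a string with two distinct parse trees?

Unambiguous

(Stmt, Tail, Item are unreachable from X0, so their rules don't affect L(X0).) This is a standard precedence ladder (X0 over X1 over X2), with each level left-recursive on its own operator ('*' at X0, '+' at X1). That structure is LR(1), hence unambiguous.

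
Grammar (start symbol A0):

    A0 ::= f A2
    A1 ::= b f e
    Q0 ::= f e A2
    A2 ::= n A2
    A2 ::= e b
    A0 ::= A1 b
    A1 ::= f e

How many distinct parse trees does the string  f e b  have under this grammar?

2

Parse trees for f e b:
  [A0 f [A2 e b]]
  [A0 [A1 f e] b]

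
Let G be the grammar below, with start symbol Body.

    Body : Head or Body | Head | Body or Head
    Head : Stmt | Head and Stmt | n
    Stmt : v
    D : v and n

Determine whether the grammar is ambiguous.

Witness: n or n

Derivation 1: Body ⇒ Head or Body ⇒ n or Body ⇒ n or Head ⇒ n or n
Derivation 2: Body ⇒ Body or Head ⇒ Head or Head ⇒ n or Head ⇒ n or n

Two distinct leftmost derivations for the same string.

Ambiguous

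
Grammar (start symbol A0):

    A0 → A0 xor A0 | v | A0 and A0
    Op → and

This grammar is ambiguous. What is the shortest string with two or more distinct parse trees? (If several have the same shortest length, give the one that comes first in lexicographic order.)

length 1: no string has ≥2 trees
length 3: no string has ≥2 trees
length 5: v and v and v has 2 parse trees

Two derivations of v and v and v:
  A0 ⇒ A0 and A0 ⇒ v and A0 ⇒ v and A0 and A0 ⇒ v and v and A0 ⇒ v and v and v
  A0 ⇒ A0 and A0 ⇒ A0 and A0 and A0 ⇒ v and A0 and A0 ⇒ v and v and A0 ⇒ v and v and v

v and v and v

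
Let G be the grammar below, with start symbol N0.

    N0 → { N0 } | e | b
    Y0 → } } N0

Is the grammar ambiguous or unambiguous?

Unambiguous

Only N0 is reachable from N0; ignoring the rest: L(N0) is { openⁿ atom closeⁿ : n ≥ 0 }. The bracket depth fixes n, and the derivation is forced at every step.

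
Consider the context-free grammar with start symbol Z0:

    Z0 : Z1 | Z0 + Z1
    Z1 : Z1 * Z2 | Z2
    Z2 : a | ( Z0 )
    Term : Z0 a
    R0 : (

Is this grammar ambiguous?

Only Z0, Z1, Z2 are reachable from Z0; ignoring the rest: This is a standard precedence ladder (Z0 over Z1 over Z2), with each level left-recursive on its own operator ('+' at Z0, '*' at Z1). That structure is LR(1), hence unambiguous.

Unambiguous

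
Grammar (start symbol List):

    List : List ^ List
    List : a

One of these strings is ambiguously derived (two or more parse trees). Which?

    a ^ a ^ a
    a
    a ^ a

a ^ a ^ a: 2 trees
a: 1 tree
a ^ a: 1 tree

a ^ a ^ a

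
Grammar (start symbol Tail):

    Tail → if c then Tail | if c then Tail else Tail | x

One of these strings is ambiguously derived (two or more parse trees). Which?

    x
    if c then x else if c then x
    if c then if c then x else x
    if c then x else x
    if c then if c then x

x: 1 tree
if c then x else if c then x: 1 tree
if c then if c then x else x: 2 trees
if c then x else x: 1 tree
if c then if c then x: 1 tree

if c then if c then x else x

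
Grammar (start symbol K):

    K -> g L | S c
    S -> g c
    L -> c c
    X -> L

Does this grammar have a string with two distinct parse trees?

Witness: g c c

Derivation 1: K ⇒ g L ⇒ g c c
Derivation 2: K ⇒ S c ⇒ g c c

Two distinct leftmost derivations for the same string.

Ambiguous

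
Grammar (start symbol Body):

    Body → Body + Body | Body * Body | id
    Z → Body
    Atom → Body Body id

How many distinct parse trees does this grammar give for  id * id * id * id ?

Parse trees for id * id * id * id:
  [Body [Body id] * [Body [Body id] * [Body [Body id] * [Body id]]]]
  [Body [Body id] * [Body [Body [Body id] * [Body id]] * [Body id]]]
  [Body [Body [Body id] * [Body id]] * [Body [Body id] * [Body id]]]
  [Body [Body [Body id] * [Body [Body id] * [Body id]]] * [Body id]]
  [Body [Body [Body [Body id] * [Body id]] * [Body id]] * [Body id]]

5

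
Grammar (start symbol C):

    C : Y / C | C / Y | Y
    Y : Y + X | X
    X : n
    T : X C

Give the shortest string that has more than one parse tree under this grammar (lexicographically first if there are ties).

length 1: no string has ≥2 trees
length 3: n / n has 2 parse trees

Two derivations of n / n:
  C ⇒ Y / C ⇒ X / C ⇒ n / C ⇒ n / Y ⇒ n / X ⇒ n / n
  C ⇒ C / Y ⇒ Y / Y ⇒ X / Y ⇒ n / Y ⇒ n / X ⇒ n / n

n / n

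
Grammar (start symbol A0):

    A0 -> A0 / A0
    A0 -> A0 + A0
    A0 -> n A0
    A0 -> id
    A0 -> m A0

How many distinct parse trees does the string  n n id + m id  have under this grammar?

Parse trees for n n id + m id:
  [A0 [A0 n [A0 n [A0 id]]] + [A0 m [A0 id]]]
  [A0 n [A0 [A0 n [A0 id]] + [A0 m [A0 id]]]]
  [A0 n [A0 n [A0 [A0 id] + [A0 m [A0 id]]]]]

3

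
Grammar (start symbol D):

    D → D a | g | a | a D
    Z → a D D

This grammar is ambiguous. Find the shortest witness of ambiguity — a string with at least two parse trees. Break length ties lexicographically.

a a

length 1: no string has ≥2 trees
length 2: a a has 2 parse trees

Two derivations of a a:
  D ⇒ D a ⇒ a a
  D ⇒ a D ⇒ a a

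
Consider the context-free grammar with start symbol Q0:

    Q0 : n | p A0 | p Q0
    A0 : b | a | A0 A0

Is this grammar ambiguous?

Ambiguous

Witness: p a a a

Derivation 1: Q0 ⇒ p A0 ⇒ p A0 A0 ⇒ p a A0 ⇒ p a A0 A0 ⇒ p a a A0 ⇒ p a a a
Derivation 2: Q0 ⇒ p A0 ⇒ p A0 A0 ⇒ p A0 A0 A0 ⇒ p a A0 A0 ⇒ p a a A0 ⇒ p a a a

Two distinct leftmost derivations for the same string.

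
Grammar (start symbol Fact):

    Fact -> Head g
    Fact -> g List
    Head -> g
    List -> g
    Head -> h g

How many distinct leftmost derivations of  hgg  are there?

1

Parse trees for hgg:
  [Fact [Head h g] g]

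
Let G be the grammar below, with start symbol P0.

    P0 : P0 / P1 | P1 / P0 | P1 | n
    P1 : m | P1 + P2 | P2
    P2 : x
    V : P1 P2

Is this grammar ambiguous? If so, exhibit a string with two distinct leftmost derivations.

Witness: m / m

Derivation 1: P0 ⇒ P0 / P1 ⇒ P1 / P1 ⇒ m / P1 ⇒ m / m
Derivation 2: P0 ⇒ P1 / P0 ⇒ m / P0 ⇒ m / P1 ⇒ m / m

Two distinct leftmost derivations for the same string.

Ambiguous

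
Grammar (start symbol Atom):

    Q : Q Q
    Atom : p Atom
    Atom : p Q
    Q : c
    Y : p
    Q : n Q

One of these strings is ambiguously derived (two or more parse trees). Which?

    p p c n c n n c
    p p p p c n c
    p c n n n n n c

p p c n c n n c: 3 trees
p p p p c n c: 1 tree
p c n n n n n c: 1 tree

p p c n c n n c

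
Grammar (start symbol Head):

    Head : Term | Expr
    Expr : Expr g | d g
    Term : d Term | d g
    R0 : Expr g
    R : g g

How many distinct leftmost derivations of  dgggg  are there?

1

Parse trees for dgggg:
  [Head [Expr [Expr [Expr [Expr d g] g] g] g]]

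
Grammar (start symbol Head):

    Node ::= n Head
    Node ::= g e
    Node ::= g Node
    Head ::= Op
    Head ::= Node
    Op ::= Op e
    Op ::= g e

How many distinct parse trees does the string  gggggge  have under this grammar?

Parse trees for gggggge:
  [Head [Node g [Node g [Node g [Node g [Node g [Node g e]]]]]]]

1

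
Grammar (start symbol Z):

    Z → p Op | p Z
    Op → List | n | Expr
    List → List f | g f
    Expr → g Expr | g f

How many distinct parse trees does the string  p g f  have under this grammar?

2

Parse trees for p g f:
  [Z p [Op [List g f]]]
  [Z p [Op [Expr g f]]]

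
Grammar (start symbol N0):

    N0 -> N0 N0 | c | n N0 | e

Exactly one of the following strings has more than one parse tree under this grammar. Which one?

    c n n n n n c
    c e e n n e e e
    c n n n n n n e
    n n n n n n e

c e e n n e e e

c n n n n n c: 1 tree
c e e n n e e e: 95 trees
c n n n n n n e: 1 tree
n n n n n n e: 1 tree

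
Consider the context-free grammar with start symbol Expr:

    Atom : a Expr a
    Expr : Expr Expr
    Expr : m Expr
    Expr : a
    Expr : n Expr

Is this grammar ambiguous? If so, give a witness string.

Ambiguous

Witness: a a a

Derivation 1: Expr ⇒ Expr Expr ⇒ Expr Expr Expr ⇒ a Expr Expr ⇒ a a Expr ⇒ a a a
Derivation 2: Expr ⇒ Expr Expr ⇒ a Expr ⇒ a Expr Expr ⇒ a a Expr ⇒ a a a

Two distinct leftmost derivations for the same string.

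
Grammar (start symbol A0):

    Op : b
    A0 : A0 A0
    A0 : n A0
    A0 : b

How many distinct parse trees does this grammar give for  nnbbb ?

9

Parse trees for nnbbb (showing first 6 of 9):
  [A0 [A0 n [A0 n [A0 b]]] [A0 [A0 b] [A0 b]]]
  [A0 [A0 [A0 n [A0 n [A0 b]]] [A0 b]] [A0 b]]
  [A0 [A0 n [A0 [A0 n [A0 b]] [A0 b]]] [A0 b]]
  [A0 [A0 n [A0 n [A0 [A0 b] [A0 b]]]] [A0 b]]
  [A0 n [A0 [A0 n [A0 b]] [A0 [A0 b] [A0 b]]]]
  [A0 n [A0 [A0 [A0 n [A0 b]] [A0 b]] [A0 b]]]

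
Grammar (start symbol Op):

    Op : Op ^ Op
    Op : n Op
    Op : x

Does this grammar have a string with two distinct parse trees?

Witness: n x ^ x

Derivation 1: Op ⇒ Op ^ Op ⇒ n Op ^ Op ⇒ n x ^ Op ⇒ n x ^ x
Derivation 2: Op ⇒ n Op ⇒ n Op ^ Op ⇒ n x ^ Op ⇒ n x ^ x

Two distinct leftmost derivations for the same string.

Ambiguous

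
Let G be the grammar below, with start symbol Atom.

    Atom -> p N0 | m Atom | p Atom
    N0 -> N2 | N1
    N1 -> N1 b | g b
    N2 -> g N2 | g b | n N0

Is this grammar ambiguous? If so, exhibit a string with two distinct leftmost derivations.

Witness: p g b

Derivation 1: Atom ⇒ p N0 ⇒ p N2 ⇒ p g b
Derivation 2: Atom ⇒ p N0 ⇒ p N1 ⇒ p g b

Two distinct leftmost derivations for the same string.

Ambiguous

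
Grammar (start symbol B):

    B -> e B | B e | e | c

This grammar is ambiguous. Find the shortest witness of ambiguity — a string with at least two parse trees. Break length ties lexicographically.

length 1: no string has ≥2 trees
length 2: e e has 2 parse trees

Two derivations of e e:
  B ⇒ e B ⇒ e e
  B ⇒ B e ⇒ e e

e e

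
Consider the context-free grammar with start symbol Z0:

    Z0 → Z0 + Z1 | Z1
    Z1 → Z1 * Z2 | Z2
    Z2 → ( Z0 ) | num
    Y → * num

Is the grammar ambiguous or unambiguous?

(Y is unreachable from Z0, so its rules don't affect L(Z0).) The grammar is stratified — Z0 handles '+' (left-recursive), Z1 handles '*', Z2 atoms. Each operator has a fixed associativity and precedence level, so every string has one parse.

Unambiguous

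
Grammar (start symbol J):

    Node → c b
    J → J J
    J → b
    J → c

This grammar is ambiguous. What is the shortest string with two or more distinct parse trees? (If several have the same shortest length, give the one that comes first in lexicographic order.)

b b b

length 1: no string has ≥2 trees
length 2: no string has ≥2 trees
length 3: b b b has 2 parse trees

Two derivations of b b b:
  J ⇒ J J ⇒ J J J ⇒ b J J ⇒ b b J ⇒ b b b
  J ⇒ J J ⇒ b J ⇒ b J J ⇒ b b J ⇒ b b b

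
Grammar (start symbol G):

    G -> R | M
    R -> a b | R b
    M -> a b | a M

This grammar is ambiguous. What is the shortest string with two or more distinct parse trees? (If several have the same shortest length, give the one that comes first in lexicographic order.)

a b

length 2: a b has 2 parse trees

Two derivations of a b:
  G ⇒ R ⇒ a b
  G ⇒ M ⇒ a b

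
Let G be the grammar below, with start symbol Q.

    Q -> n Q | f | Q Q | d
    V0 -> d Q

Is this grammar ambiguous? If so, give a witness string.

Ambiguous

Witness: d d d

Derivation 1: Q ⇒ Q Q ⇒ Q Q Q ⇒ d Q Q ⇒ d d Q ⇒ d d d
Derivation 2: Q ⇒ Q Q ⇒ d Q ⇒ d Q Q ⇒ d d Q ⇒ d d d

Two distinct leftmost derivations for the same string.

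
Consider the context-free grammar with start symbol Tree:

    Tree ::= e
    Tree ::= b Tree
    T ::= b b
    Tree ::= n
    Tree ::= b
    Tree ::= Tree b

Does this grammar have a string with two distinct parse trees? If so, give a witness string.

Ambiguous

Witness: b b

Derivation 1: Tree ⇒ b Tree ⇒ b b
Derivation 2: Tree ⇒ Tree b ⇒ b b

Two distinct leftmost derivations for the same string.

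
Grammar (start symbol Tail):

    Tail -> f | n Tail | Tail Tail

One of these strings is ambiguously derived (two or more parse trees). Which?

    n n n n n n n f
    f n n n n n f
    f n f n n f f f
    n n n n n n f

f n f n n f f f

n n n n n n n f: 1 tree
f n n n n n f: 1 tree
f n f n n f f f: 61 trees
n n n n n n f: 1 tree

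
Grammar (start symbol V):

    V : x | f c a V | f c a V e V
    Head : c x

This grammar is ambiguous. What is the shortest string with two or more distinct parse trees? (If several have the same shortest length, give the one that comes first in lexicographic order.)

f c a f c a x e x

length 1: no string has ≥2 trees
length 4: no string has ≥2 trees
length 6: no string has ≥2 trees
length 7: no string has ≥2 trees
length 9: f c a f c a x e x has 2 parse trees

Two derivations of f c a f c a x e x:
  V ⇒ f c a V ⇒ f c a f c a V e V ⇒ f c a f c a x e V ⇒ f c a f c a x e x
  V ⇒ f c a V e V ⇒ f c a f c a V e V ⇒ f c a f c a x e V ⇒ f c a f c a x e x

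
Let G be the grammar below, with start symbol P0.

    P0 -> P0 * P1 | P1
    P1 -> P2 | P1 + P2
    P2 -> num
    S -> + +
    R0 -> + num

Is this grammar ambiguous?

Unambiguous

(S, R0 are unreachable from P0, so their rules don't affect L(P0).) P0 → P0 * P1 | P1  ;  P1 → P1 + P2 | P2  — a left-associative chain with P2 at the bottom. Each string factors uniquely by precedence.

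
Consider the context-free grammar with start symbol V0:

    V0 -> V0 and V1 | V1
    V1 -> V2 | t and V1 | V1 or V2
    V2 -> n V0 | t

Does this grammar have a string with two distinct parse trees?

Ambiguous

Witness: t and t

Derivation 1: V0 ⇒ V0 and V1 ⇒ V1 and V1 ⇒ V2 and V1 ⇒ t and V1 ⇒ t and V2 ⇒ t and t
Derivation 2: V0 ⇒ V1 ⇒ t and V1 ⇒ t and V2 ⇒ t and t

Two distinct leftmost derivations for the same string.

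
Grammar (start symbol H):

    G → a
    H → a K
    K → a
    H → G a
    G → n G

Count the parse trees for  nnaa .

Parse trees for nnaa:
  [H [G n [G n [G a]]] a]

1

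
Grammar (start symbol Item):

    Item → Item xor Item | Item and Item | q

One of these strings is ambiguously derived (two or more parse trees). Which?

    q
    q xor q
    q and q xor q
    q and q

q and q xor q

q: 1 tree
q xor q: 1 tree
q and q xor q: 2 trees
q and q: 1 tree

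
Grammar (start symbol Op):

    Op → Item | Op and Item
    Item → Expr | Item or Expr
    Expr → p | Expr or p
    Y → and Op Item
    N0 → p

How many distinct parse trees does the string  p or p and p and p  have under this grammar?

2

Parse trees for p or p and p and p:
  [Op [Op [Op [Item [Expr [Expr p] or p]]] and [Item [Expr p]]] and [Item [Expr p]]]
  [Op [Op [Op [Item [Item [Expr p]] or [Expr p]]] and [Item [Expr p]]] and [Item [Expr p]]]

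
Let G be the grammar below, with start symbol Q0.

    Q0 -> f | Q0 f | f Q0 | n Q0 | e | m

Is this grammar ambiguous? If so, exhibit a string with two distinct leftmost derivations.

Witness: f f

Derivation 1: Q0 ⇒ Q0 f ⇒ f f
Derivation 2: Q0 ⇒ f Q0 ⇒ f f

Two distinct leftmost derivations for the same string.

Ambiguous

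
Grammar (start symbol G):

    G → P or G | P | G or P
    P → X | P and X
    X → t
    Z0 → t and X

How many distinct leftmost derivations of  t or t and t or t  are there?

4

Parse trees for t or t and t or t:
  [G [P [X t]] or [G [P [P [X t]] and [X t]] or [G [P [X t]]]]]
  [G [P [X t]] or [G [G [P [P [X t]] and [X t]]] or [P [X t]]]]
  [G [G [P [X t]] or [G [P [P [X t]] and [X t]]]] or [P [X t]]]
  [G [G [G [P [X t]]] or [P [P [X t]] and [X t]]] or [P [X t]]]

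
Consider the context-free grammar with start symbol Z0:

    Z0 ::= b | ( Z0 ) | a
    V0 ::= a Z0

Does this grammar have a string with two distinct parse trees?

(V0 is unreachable from Z0, so its rules don't affect L(Z0).) Each string is a nest of matched brackets around a single atom. An opening bracket forces the recursive rule; an atom forces the base rule.

Unambiguous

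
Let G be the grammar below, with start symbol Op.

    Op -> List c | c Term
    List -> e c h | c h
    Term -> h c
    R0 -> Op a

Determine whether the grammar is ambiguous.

Witness: c h c

Derivation 1: Op ⇒ List c ⇒ c h c
Derivation 2: Op ⇒ c Term ⇒ c h c

Two distinct leftmost derivations for the same string.

Ambiguous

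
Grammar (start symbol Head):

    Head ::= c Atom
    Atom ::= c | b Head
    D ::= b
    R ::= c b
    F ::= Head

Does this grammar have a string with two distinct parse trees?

Unambiguous

Only Head, Atom are reachable from Head; ignoring the rest: Each reachable nonterminal has at most one production per leading terminal, and all productions are right-linear; the derivation is determined token-by-token.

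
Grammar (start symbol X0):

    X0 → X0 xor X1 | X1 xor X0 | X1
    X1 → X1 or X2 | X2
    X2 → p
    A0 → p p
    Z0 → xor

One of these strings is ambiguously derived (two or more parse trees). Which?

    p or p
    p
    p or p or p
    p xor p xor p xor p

p or p: 1 tree
p: 1 tree
p or p or p: 1 tree
p xor p xor p xor p: 8 trees

p xor p xor p xor p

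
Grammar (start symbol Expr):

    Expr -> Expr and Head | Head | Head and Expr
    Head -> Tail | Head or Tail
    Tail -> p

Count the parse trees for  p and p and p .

4

Parse trees for p and p and p:
  [Expr [Expr [Expr [Head [Tail p]]] and [Head [Tail p]]] and [Head [Tail p]]]
  [Expr [Expr [Head [Tail p]] and [Expr [Head [Tail p]]]] and [Head [Tail p]]]
  [Expr [Head [Tail p]] and [Expr [Expr [Head [Tail p]]] and [Head [Tail p]]]]
  [Expr [Head [Tail p]] and [Expr [Head [Tail p]] and [Expr [Head [Tail p]]]]]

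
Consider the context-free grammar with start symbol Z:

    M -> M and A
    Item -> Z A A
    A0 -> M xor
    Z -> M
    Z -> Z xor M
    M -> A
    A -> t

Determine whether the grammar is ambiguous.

Unambiguous

Only Z, M, A are reachable from Z; ignoring the rest: Z → Z xor M | M  ;  M → M and A | A  — a left-associative chain with A at the bottom. Each string factors uniquely by precedence.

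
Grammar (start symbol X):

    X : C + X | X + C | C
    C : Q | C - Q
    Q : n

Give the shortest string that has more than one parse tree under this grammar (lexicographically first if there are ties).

length 1: no string has ≥2 trees
length 3: n + n has 2 parse trees

Two derivations of n + n:
  X ⇒ C + X ⇒ Q + X ⇒ n + X ⇒ n + C ⇒ n + Q ⇒ n + n
  X ⇒ X + C ⇒ C + C ⇒ Q + C ⇒ n + C ⇒ n + Q ⇒ n + n

n + n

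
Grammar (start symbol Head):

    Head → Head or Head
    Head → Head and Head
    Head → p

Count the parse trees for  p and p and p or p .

Parse trees for p and p and p or p:
  [Head [Head [Head p] and [Head [Head p] and [Head p]]] or [Head p]]
  [Head [Head [Head [Head p] and [Head p]] and [Head p]] or [Head p]]
  [Head [Head p] and [Head [Head [Head p] and [Head p]] or [Head p]]]
  [Head [Head p] and [Head [Head p] and [Head [Head p] or [Head p]]]]
  [Head [Head [Head p] and [Head p]] and [Head [Head p] or [Head p]]]

5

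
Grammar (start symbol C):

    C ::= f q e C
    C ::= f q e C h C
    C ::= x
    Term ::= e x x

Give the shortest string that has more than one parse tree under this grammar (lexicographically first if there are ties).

length 1: no string has ≥2 trees
length 4: no string has ≥2 trees
length 6: no string has ≥2 trees
length 7: no string has ≥2 trees
length 9: f q e f q e x h x has 2 parse trees

Two derivations of f q e f q e x h x:
  C ⇒ f q e C ⇒ f q e f q e C h C ⇒ f q e f q e x h C ⇒ f q e f q e x h x
  C ⇒ f q e C h C ⇒ f q e f q e C h C ⇒ f q e f q e x h C ⇒ f q e f q e x h x

f q e f q e x h x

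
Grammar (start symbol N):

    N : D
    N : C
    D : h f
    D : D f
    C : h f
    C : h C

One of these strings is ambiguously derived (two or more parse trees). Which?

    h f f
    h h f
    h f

h f

h f f: 1 tree
h h f: 1 tree
h f: 2 trees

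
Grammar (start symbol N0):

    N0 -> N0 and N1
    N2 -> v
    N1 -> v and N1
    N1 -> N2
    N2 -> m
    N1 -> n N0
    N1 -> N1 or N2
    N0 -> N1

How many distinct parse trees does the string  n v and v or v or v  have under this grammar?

10

Parse trees for n v and v or v or v (showing first 6 of 10):
  [N0 [N0 [N1 n [N0 [N1 [N2 v]]]]] and [N1 [N1 [N1 [N2 v]] or [N2 v]] or [N2 v]]]
  [N0 [N1 n [N0 [N0 [N1 [N2 v]]] and [N1 [N1 [N1 [N2 v]] or [N2 v]] or [N2 v]]]]]
  [N0 [N1 n [N0 [N1 v and [N1 [N1 [N1 [N2 v]] or [N2 v]] or [N2 v]]]]]]
  [N0 [N1 n [N0 [N1 [N1 v and [N1 [N1 [N2 v]] or [N2 v]]] or [N2 v]]]]]
  [N0 [N1 n [N0 [N1 [N1 [N1 v and [N1 [N2 v]]] or [N2 v]] or [N2 v]]]]]
  [N0 [N1 [N1 n [N0 [N0 [N1 [N2 v]]] and [N1 [N1 [N2 v]] or [N2 v]]]] or [N2 v]]]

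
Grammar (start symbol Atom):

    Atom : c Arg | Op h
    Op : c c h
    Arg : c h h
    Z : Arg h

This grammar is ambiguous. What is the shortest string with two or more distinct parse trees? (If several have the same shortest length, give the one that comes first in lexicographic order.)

c c h h

length 4: c c h h has 2 parse trees

Two derivations of c c h h:
  Atom ⇒ c Arg ⇒ c c h h
  Atom ⇒ Op h ⇒ c c h h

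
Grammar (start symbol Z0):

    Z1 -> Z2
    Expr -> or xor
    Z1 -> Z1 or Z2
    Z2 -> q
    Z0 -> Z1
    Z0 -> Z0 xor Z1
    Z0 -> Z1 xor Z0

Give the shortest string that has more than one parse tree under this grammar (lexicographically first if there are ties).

q xor q

length 1: no string has ≥2 trees
length 3: q xor q has 2 parse trees

Two derivations of q xor q:
  Z0 ⇒ Z0 xor Z1 ⇒ Z1 xor Z1 ⇒ Z2 xor Z1 ⇒ q xor Z1 ⇒ q xor Z2 ⇒ q xor q
  Z0 ⇒ Z1 xor Z0 ⇒ Z2 xor Z0 ⇒ q xor Z0 ⇒ q xor Z1 ⇒ q xor Z2 ⇒ q xor q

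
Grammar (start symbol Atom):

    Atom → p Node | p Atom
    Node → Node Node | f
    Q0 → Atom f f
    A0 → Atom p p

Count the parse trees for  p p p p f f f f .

5

Parse trees for p p p p f f f f:
  [Atom p [Atom p [Atom p [Atom p [Node [Node f] [Node [Node f] [Node [Node f] [Node f]]]]]]]]
  [Atom p [Atom p [Atom p [Atom p [Node [Node f] [Node [Node [Node f] [Node f]] [Node f]]]]]]]
  [Atom p [Atom p [Atom p [Atom p [Node [Node [Node f] [Node f]] [Node [Node f] [Node f]]]]]]]
  [Atom p [Atom p [Atom p [Atom p [Node [Node [Node f] [Node [Node f] [Node f]]] [Node f]]]]]]
  [Atom p [Atom p [Atom p [Atom p [Node [Node [Node [Node f] [Node f]] [Node f]] [Node f]]]]]]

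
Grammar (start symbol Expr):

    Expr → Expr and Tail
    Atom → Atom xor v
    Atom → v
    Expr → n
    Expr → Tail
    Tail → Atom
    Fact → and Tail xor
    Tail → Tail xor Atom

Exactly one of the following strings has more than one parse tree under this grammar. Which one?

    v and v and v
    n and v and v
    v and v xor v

v and v xor v

v and v and v: 1 tree
n and v and v: 1 tree
v and v xor v: 2 trees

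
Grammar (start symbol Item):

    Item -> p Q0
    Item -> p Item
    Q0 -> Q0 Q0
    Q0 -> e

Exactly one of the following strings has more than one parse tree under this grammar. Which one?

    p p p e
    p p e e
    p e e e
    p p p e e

p e e e

p p p e: 1 tree
p p e e: 1 tree
p e e e: 2 trees
p p p e e: 1 tree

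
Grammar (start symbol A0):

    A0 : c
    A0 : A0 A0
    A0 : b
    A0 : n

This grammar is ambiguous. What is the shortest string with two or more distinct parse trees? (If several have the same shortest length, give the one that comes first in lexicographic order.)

b b b

length 1: no string has ≥2 trees
length 2: no string has ≥2 trees
length 3: b b b has 2 parse trees

Two derivations of b b b:
  A0 ⇒ A0 A0 ⇒ A0 A0 A0 ⇒ b A0 A0 ⇒ b b A0 ⇒ b b b
  A0 ⇒ A0 A0 ⇒ b A0 ⇒ b A0 A0 ⇒ b b A0 ⇒ b b b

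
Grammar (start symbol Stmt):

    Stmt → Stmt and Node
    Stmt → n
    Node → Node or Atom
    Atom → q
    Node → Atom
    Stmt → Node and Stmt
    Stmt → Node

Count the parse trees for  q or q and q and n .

1

Parse trees for q or q and q and n:
  [Stmt [Node [Node [Atom q]] or [Atom q]] and [Stmt [Node [Atom q]] and [Stmt n]]]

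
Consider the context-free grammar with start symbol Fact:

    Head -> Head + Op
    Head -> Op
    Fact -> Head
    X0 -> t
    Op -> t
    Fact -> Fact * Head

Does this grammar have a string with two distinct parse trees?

Only Fact, Head, Op are reachable from Fact; ignoring the rest: The grammar is stratified — Fact handles '*' (left-recursive), Head handles '+', Op atoms. Each operator has a fixed associativity and precedence level, so every string has one parse.

Unambiguous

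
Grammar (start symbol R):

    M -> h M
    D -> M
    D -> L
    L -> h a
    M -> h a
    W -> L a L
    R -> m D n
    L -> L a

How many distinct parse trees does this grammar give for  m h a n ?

2

Parse trees for m h a n:
  [R m [D [M h a]] n]
  [R m [D [L h a]] n]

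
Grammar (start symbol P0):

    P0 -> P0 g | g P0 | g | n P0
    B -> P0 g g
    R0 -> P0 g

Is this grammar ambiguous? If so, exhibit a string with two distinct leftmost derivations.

Ambiguous

Witness: g g

Derivation 1: P0 ⇒ P0 g ⇒ g g
Derivation 2: P0 ⇒ g P0 ⇒ g g

Two distinct leftmost derivations for the same string.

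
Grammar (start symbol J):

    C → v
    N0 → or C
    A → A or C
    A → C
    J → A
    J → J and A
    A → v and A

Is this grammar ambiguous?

Ambiguous

Witness: v and v

Derivation 1: J ⇒ A ⇒ v and A ⇒ v and C ⇒ v and v
Derivation 2: J ⇒ J and A ⇒ A and A ⇒ C and A ⇒ v and A ⇒ v and C ⇒ v and v

Two distinct leftmost derivations for the same string.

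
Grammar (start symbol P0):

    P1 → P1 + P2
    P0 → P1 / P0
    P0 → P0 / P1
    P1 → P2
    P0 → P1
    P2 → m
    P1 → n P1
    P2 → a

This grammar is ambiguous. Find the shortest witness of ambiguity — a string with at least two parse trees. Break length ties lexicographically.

a / a

length 1: no string has ≥2 trees
length 2: no string has ≥2 trees
length 3: a / a has 2 parse trees

Two derivations of a / a:
  P0 ⇒ P1 / P0 ⇒ P2 / P0 ⇒ a / P0 ⇒ a / P1 ⇒ a / P2 ⇒ a / a
  P0 ⇒ P0 / P1 ⇒ P1 / P1 ⇒ P2 / P1 ⇒ a / P1 ⇒ a / P2 ⇒ a / a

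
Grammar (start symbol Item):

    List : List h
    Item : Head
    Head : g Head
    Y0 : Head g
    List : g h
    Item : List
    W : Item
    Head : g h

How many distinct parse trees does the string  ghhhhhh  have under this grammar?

Parse trees for ghhhhhh:
  [Item [List [List [List [List [List [List g h] h] h] h] h] h]]

1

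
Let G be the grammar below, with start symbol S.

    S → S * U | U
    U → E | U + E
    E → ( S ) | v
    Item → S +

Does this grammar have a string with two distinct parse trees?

(Item is unreachable from S, so its rules don't affect L(S).) This is a standard precedence ladder (S over U over E), with each level left-recursive on its own operator ('*' at S, '+' at U). That structure is LR(1), hence unambiguous.

Unambiguous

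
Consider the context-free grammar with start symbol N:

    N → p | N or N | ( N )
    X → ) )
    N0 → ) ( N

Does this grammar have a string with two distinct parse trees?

Ambiguous

Witness: p or p or p

Derivation 1: N ⇒ N or N ⇒ p or N ⇒ p or N or N ⇒ p or p or N ⇒ p or p or p
Derivation 2: N ⇒ N or N ⇒ N or N or N ⇒ p or N or N ⇒ p or p or N ⇒ p or p or p

Two distinct leftmost derivations for the same string.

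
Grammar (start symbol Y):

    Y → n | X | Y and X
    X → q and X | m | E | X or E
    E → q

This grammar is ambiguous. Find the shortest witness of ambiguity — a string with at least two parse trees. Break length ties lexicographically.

length 1: no string has ≥2 trees
length 3: q and m has 2 parse trees

Two derivations of q and m:
  Y ⇒ X ⇒ q and X ⇒ q and m
  Y ⇒ Y and X ⇒ X and X ⇒ E and X ⇒ q and X ⇒ q and m

q and m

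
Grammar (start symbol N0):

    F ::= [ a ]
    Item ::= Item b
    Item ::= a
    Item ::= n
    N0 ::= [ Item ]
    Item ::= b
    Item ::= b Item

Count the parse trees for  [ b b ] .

2

Parse trees for [ b b ]:
  [N0 [ [Item [Item b] b] ]]
  [N0 [ [Item b [Item b]] ]]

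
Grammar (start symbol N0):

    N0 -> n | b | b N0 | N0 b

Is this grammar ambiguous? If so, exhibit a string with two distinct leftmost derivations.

Ambiguous

Witness: b b

Derivation 1: N0 ⇒ b N0 ⇒ b b
Derivation 2: N0 ⇒ N0 b ⇒ b b

Two distinct leftmost derivations for the same string.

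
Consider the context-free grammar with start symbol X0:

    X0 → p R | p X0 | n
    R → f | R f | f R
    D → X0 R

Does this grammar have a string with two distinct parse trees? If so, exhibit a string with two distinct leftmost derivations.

Ambiguous

Witness: p f f

Derivation 1: X0 ⇒ p R ⇒ p R f ⇒ p f f
Derivation 2: X0 ⇒ p R ⇒ p f R ⇒ p f f

Two distinct leftmost derivations for the same string.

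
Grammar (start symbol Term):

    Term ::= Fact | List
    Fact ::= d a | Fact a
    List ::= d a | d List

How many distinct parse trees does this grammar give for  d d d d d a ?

Parse trees for d d d d d a:
  [Term [List d [List d [List d [List d [List d a]]]]]]

1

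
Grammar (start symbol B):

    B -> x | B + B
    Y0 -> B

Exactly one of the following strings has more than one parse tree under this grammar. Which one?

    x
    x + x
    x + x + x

x: 1 tree
x + x: 1 tree
x + x + x: 2 trees

x + x + x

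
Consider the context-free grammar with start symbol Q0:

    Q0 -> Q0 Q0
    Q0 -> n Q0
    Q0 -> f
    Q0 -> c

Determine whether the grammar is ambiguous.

Witness: c c c

Derivation 1: Q0 ⇒ Q0 Q0 ⇒ Q0 Q0 Q0 ⇒ c Q0 Q0 ⇒ c c Q0 ⇒ c c c
Derivation 2: Q0 ⇒ Q0 Q0 ⇒ c Q0 ⇒ c Q0 Q0 ⇒ c c Q0 ⇒ c c c

Two distinct leftmost derivations for the same string.

Ambiguous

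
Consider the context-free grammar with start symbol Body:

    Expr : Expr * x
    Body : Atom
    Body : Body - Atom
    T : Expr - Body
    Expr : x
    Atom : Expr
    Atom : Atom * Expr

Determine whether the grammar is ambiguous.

Witness: x * x

Derivation 1: Body ⇒ Atom ⇒ Expr ⇒ Expr * x ⇒ x * x
Derivation 2: Body ⇒ Atom ⇒ Atom * Expr ⇒ Expr * Expr ⇒ x * Expr ⇒ x * x

Two distinct leftmost derivations for the same string.

Ambiguous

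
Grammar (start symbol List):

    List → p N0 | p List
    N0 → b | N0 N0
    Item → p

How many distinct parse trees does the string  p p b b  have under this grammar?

1

Parse trees for p p b b:
  [List p [List p [N0 [N0 b] [N0 b]]]]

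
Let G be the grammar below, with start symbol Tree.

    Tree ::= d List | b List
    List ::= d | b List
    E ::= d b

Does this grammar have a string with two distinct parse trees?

Unambiguous

(E is unreachable from Tree, so its rules don't affect L(Tree).) The reachable rules are right-linear with at most one rule per (nonterminal, next-terminal) pair. Each input token forces the next rule, so parsing is deterministic.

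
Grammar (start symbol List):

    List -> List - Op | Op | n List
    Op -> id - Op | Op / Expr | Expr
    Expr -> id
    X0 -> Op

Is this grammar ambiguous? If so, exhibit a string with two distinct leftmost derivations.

Ambiguous

Witness: id - id

Derivation 1: List ⇒ List - Op ⇒ Op - Op ⇒ Expr - Op ⇒ id - Op ⇒ id - Expr ⇒ id - id
Derivation 2: List ⇒ Op ⇒ id - Op ⇒ id - Expr ⇒ id - id

Two distinct leftmost derivations for the same string.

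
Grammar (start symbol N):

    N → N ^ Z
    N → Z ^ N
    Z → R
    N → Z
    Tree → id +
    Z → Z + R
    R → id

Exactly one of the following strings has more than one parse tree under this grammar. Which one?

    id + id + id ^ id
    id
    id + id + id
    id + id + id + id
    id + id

id + id + id ^ id

id + id + id ^ id: 2 trees
id: 1 tree
id + id + id: 1 tree
id + id + id + id: 1 tree
id + id: 1 tree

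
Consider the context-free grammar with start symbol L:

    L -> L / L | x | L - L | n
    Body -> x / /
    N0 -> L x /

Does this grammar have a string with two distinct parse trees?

Ambiguous

Witness: n - n - n

Derivation 1: L ⇒ L - L ⇒ L - L - L ⇒ n - L - L ⇒ n - n - L ⇒ n - n - n
Derivation 2: L ⇒ L - L ⇒ n - L ⇒ n - L - L ⇒ n - n - L ⇒ n - n - n

Two distinct leftmost derivations for the same string.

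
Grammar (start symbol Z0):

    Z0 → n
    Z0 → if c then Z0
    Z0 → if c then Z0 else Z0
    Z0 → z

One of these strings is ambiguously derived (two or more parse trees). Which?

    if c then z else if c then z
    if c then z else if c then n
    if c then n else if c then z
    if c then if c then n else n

if c then z else if c then z: 1 tree
if c then z else if c then n: 1 tree
if c then n else if c then z: 1 tree
if c then if c then n else n: 2 trees

if c then if c then n else n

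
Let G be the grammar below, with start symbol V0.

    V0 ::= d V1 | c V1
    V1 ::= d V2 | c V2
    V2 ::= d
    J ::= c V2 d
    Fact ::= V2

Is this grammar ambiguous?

Unambiguous

Only V0, V1, V2 are reachable from V0; ignoring the rest: Each reachable nonterminal has at most one production per leading terminal, and all productions are right-linear; the derivation is determined token-by-token.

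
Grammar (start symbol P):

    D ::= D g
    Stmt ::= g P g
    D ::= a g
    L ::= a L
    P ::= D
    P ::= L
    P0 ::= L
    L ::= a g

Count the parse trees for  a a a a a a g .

1

Parse trees for a a a a a a g:
  [P [L a [L a [L a [L a [L a [L a g]]]]]]]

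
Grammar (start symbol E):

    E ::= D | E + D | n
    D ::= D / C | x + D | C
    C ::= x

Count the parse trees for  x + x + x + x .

Parse trees for x + x + x + x:
  [E [D x + [D x + [D x + [D [C x]]]]]]
  [E [E [D [C x]]] + [D x + [D x + [D [C x]]]]]
  [E [E [D x + [D [C x]]]] + [D x + [D [C x]]]]
  [E [E [E [D [C x]]] + [D [C x]]] + [D x + [D [C x]]]]
  [E [E [D x + [D x + [D [C x]]]]] + [D [C x]]]
  [E [E [E [D [C x]]] + [D x + [D [C x]]]] + [D [C x]]]
  [E [E [E [D x + [D [C x]]]] + [D [C x]]] + [D [C x]]]
  [E [E [E [E [D [C x]]] + [D [C x]]] + [D [C x]]] + [D [C x]]]

8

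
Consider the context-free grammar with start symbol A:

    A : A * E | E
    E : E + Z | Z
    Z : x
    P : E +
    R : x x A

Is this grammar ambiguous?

Unambiguous

Only A, E, Z are reachable from A; ignoring the rest: A → A * E | E  ;  E → E + Z | Z  — a left-associative chain with Z at the bottom. Each string factors uniquely by precedence.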